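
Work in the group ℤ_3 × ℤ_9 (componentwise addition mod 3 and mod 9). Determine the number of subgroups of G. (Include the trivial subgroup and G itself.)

|G| = 27, so by Lagrange every subgroup order divides 27. Divisors: 1, 3, 9, 27.
Subgroups by order — order 1: 1; order 3: 4; order 9: 4; order 27: 1.
Total: 1 + 4 + 4 + 1 = 10.

10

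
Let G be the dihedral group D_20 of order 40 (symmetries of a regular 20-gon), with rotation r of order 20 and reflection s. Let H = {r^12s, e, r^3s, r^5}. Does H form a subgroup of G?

No

r^5 ∈ H but its inverse r^15 ∉ H, so H is not a subgroup.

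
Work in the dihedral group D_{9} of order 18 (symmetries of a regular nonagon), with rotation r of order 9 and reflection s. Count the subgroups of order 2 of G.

|G| = 18 and 2 | 18, so subgroups of order 2 are possible by Lagrange.
The subgroups of order 2 are: {e, r^2s}; {e, r^3s}; {e, r^4s}; {e, r^5s}; … (9 in all).
So G has 9 subgroups of order 2.

9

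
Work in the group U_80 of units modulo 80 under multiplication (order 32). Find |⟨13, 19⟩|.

16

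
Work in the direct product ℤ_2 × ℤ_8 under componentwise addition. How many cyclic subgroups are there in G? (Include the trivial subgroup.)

8

A cyclic subgroup of order d is generated by each of its φ(d) elements of order d, so the cyclic subgroups of order d number (#elements of order d)/φ(d).
Cyclic subgroups by order — order 1: 1; order 2: 3; order 4: 2; order 8: 2.
Total: 8.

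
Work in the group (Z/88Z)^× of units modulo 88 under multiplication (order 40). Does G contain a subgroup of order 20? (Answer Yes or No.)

Yes

20 | 40. A subgroup of order 20 is {1, 9, 13, 15, 19, 21, 23, 25, 29, 31, 35, 43, 47, 49, 51, 61, 71, 81, 83, 85}.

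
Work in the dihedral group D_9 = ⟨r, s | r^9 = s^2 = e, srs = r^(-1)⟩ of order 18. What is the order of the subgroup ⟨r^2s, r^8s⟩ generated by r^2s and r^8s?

|⟨r^2s⟩| = 2 and |⟨r^8s⟩| = 2, so |H| is a multiple of lcm(2, 2) = 2 and divides |G| = 18.
Closing under the operation: H = {e, r^3, r^6, r^2s, r^5s, r^8s}, so |H| = 6.

6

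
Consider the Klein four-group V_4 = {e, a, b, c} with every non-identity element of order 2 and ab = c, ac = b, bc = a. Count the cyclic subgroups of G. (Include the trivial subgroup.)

4

A cyclic subgroup of order d is generated by each of its φ(d) elements of order d, so the cyclic subgroups of order d number (#elements of order d)/φ(d).
Cyclic subgroups by order — order 1: 1; order 2: 3.
Total: 4.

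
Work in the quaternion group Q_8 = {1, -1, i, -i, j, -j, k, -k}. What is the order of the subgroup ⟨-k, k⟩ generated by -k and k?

4

|⟨-k⟩| = 4 and |⟨k⟩| = 4, so |H| is a multiple of lcm(4, 4) = 4 and divides |G| = 8.
Closing under the operation: H = {1, -1, k, -k}, so |H| = 4.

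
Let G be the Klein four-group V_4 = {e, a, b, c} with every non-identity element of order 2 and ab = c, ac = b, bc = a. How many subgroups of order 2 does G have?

|G| = 4 and 2 | 4, so subgroups of order 2 are possible by Lagrange.
The subgroups of order 2 are: {e, a}; {e, b}; {e, c}.
So G has 3 subgroups of order 2.

3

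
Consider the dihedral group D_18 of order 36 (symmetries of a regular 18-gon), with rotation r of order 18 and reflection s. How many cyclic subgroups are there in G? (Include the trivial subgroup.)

24

A cyclic subgroup of order d is generated by each of its φ(d) elements of order d, so the cyclic subgroups of order d number (#elements of order d)/φ(d).
Cyclic subgroups by order — order 1: 1; order 2: 19; order 3: 1; order 6: 1; order 9: 1; order 18: 1.
Total: 24.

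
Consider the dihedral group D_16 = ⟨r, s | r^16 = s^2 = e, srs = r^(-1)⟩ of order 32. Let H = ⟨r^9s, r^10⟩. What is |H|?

|⟨r^9s⟩| = 2 and |⟨r^10⟩| = 8, so |H| is a multiple of lcm(2, 8) = 8 and divides |G| = 32.
Closing under the operation: H = {e, r^2, r^4, r^6, r^8, r^10, r^12, r^14, rs, r^3s, r^5s, r^7s, r^9s, r^11s, r^13s, r^15s}, so |H| = 16.

16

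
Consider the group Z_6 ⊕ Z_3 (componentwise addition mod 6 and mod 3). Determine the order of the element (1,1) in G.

6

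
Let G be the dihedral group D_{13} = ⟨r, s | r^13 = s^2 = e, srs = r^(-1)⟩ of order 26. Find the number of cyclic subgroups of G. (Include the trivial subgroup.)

15

Each element a generates a cyclic subgroup ⟨a⟩; distinct elements may generate the same one (a cyclic group of order d has φ(d) generators).
Cyclic subgroups by order — order 1: 1; order 2: 13; order 13: 1.
Total: 15.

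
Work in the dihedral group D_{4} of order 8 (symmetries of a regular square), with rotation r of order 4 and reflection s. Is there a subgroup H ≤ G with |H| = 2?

2 | 8. A subgroup of order 2 is {e, r^2}.

Yes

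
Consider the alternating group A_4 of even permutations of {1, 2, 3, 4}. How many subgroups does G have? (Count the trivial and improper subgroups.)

|G| = 12, so by Lagrange every subgroup order divides 12. Divisors: 1, 2, 3, 4, 6, 12.
Subgroups by order — order 1: 1; order 2: 3; order 3: 4; order 4: 1; order 6: 0; order 12: 1.
Total: 1 + 3 + 4 + 1 + 0 + 1 = 10.

10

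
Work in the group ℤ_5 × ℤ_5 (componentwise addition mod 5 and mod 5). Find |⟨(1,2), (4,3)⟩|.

5

|⟨(1,2)⟩| = 5 and |⟨(4,3)⟩| = 5, so |H| is a multiple of lcm(5, 5) = 5 and divides |G| = 25.
Closing under the operation: H = {(0,0), (1,2), (2,4), (3,1), (4,3)}, so |H| = 5.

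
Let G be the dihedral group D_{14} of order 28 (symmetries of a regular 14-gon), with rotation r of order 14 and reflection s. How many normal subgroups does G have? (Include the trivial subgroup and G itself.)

7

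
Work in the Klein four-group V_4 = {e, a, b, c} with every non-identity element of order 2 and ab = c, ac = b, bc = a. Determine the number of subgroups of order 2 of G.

|G| = 4 and 2 | 4, so subgroups of order 2 are possible by Lagrange.
The subgroups of order 2 are: {e, a}; {e, b}; {e, c}.
So G has 3 subgroups of order 2.

3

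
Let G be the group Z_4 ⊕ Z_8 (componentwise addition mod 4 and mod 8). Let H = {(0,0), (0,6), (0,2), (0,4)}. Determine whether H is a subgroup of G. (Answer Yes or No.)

|H| = 4 divides |G| = 32, consistent with Lagrange.
H contains the identity, every element's inverse is in H, and H is closed under +: it is a subgroup.
In fact H = ⟨(0,2)⟩.

Yes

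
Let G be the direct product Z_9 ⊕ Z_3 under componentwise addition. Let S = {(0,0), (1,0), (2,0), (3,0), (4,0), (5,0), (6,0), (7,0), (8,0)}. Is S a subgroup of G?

Yes

|S| = 9 divides |G| = 27, consistent with Lagrange.
S contains the identity, every element's inverse is in S, and S is closed under +: it is a subgroup.
In fact S = ⟨(4,0)⟩.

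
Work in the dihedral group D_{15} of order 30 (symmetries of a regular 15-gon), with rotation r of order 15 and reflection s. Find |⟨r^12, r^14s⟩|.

|⟨r^12⟩| = 5 and |⟨r^14s⟩| = 2, so |H| is a multiple of lcm(5, 2) = 10 and divides |G| = 30.
Closing under the operation: H = {e, r^3, r^6, r^9, r^12, r^2s, r^5s, r^8s, r^11s, r^14s}, so |H| = 10.

10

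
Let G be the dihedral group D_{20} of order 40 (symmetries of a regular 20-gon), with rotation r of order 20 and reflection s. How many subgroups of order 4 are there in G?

11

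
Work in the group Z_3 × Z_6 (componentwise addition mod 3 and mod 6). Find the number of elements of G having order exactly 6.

An element (a,b) has order lcm(ord(a), ord(b)); count pairs with lcm equal to 6.
Enumerating gives 8 such elements.

8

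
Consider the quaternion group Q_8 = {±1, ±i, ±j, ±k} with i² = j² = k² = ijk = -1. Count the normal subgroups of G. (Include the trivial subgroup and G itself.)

G has 6 subgroups. Checking conjugation-invariance by order — order 1: 1/1 normal; order 2: 1/1 normal; order 4: 3/3 normal; order 8: 1/1 normal.
Total normal subgroups: 6.

6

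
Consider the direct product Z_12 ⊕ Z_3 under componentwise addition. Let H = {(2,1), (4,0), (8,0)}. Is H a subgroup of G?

No

The identity (0,0) ∉ H, so H is not a subgroup.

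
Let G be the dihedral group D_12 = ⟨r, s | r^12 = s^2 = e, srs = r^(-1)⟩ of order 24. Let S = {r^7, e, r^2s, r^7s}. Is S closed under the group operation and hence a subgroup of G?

No

r^7 ∈ S but its inverse r^5 ∉ S, so S is not a subgroup.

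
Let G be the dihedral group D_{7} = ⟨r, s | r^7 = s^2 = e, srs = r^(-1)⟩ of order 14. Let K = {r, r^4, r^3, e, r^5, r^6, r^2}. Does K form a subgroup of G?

|K| = 7 divides |G| = 14, consistent with Lagrange.
K contains the identity, every element's inverse is in K, and K is closed under ·: it is a subgroup.
In fact K = ⟨r^4⟩.

Yes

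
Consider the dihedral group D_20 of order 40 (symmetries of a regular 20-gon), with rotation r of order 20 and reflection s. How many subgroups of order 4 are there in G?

|G| = 40 and 4 | 40, so subgroups of order 4 are possible by Lagrange.
The subgroups of order 4 are: {e, r^10, s, r^10s}; {e, r^10, rs, r^11s}; {e, r^10, r^2s, r^12s}; {e, r^10, r^3s, r^13s}; … (11 in all).
So G has 11 subgroups of order 4.

11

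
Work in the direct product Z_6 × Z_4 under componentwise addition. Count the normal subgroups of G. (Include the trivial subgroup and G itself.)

16

G is abelian, so every subgroup is normal.
G has 16 subgroups in total, hence 16 normal subgroups.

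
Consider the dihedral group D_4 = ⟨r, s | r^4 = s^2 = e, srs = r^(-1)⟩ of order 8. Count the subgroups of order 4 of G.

|G| = 8 and 4 | 8, so subgroups of order 4 are possible by Lagrange.
The subgroups of order 4 are: {e, r, r^2, r^3}; {e, r^2, s, r^2s}; {e, r^2, rs, r^3s}.
So G has 3 subgroups of order 4.

3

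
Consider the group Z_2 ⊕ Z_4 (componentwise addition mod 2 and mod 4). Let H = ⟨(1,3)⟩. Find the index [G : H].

|⟨(1,3)⟩| = 4 and |G| = 8.
By Lagrange, [G : H] = |G|/|H| = 8/4 = 2.

2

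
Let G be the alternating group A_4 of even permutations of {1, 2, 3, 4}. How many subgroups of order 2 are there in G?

|G| = 12 and 2 | 12, so subgroups of order 2 are possible by Lagrange.
The subgroups of order 2 are: {e, (1 2)(3 4)}; {e, (1 3)(2 4)}; {e, (1 4)(2 3)}.
So G has 3 subgroups of order 2.

3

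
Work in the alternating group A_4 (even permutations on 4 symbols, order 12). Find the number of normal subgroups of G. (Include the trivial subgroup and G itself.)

G has 10 subgroups. Checking conjugation-invariance by order — order 1: 1/1 normal; order 2: 0/3 normal; order 3: 0/4 normal; order 4: 1/1 normal; order 12: 1/1 normal.
Total normal subgroups: 3.

3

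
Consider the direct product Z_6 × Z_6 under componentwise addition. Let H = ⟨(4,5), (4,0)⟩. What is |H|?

|⟨(4,5)⟩| = 6 and |⟨(4,0)⟩| = 3, so |H| is a multiple of lcm(6, 3) = 6 and divides |G| = 36.
Closing under the operation: H = {(0,0), (0,1), (0,2), (0,3), (0,4), (0,5), (2,0), (2,1), (2,2), (2,3), (2,4), (2,5), (4,0), (4,1), (4,2), (4,3), (4,4), (4,5)}, so |H| = 18.

18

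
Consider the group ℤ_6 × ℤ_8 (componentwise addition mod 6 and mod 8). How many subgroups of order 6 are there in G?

3

|G| = 48 and 6 | 48, so subgroups of order 6 are possible by Lagrange.
The subgroups of order 6 are: {(0,0), (0,4), (2,0), (2,4), (4,0), (4,4)}; {(0,0), (1,0), (2,0), (3,0), (4,0), (5,0)}; {(0,0), (1,4), (2,0), (3,4), (4,0), (5,4)}.
So G has 3 subgroups of order 6.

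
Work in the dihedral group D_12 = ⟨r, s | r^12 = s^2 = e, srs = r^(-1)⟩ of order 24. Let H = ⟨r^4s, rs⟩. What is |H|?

8

|⟨r^4s⟩| = 2 and |⟨rs⟩| = 2, so |H| is a multiple of lcm(2, 2) = 2 and divides |G| = 24.
Closing under the operation: H = {e, r^3, r^6, r^9, rs, r^4s, r^7s, r^10s}, so |H| = 8.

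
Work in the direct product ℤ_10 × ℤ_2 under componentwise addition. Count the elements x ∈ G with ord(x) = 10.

An element (a,b) has order lcm(ord(a), ord(b)); count pairs with lcm equal to 10.
Enumerating gives 12 such elements.

12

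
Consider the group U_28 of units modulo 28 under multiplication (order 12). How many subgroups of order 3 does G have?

1

|G| = 12 and 3 | 12, so subgroups of order 3 are possible by Lagrange.
The subgroups of order 3 are: {1, 9, 25}.
So G has 1 subgroup of order 3.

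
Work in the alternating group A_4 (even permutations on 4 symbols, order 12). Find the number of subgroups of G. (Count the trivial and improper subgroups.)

10

|G| = 12, so by Lagrange every subgroup order divides 12. Divisors: 1, 2, 3, 4, 6, 12.
Subgroups by order — order 1: 1; order 2: 3; order 3: 4; order 4: 1; order 6: 0; order 12: 1.
Total: 1 + 3 + 4 + 1 + 0 + 1 = 10.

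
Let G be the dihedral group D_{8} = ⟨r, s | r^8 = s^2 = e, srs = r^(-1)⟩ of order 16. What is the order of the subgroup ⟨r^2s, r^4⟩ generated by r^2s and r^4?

4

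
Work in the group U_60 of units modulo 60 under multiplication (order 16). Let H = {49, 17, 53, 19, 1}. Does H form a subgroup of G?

No

|H| = 5 does not divide |G| = 16, so by Lagrange H is not a subgroup.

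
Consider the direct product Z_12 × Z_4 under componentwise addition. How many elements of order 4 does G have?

An element (a,b) has order lcm(ord(a), ord(b)); count pairs with lcm equal to 4.
Enumerating gives 12 such elements.

12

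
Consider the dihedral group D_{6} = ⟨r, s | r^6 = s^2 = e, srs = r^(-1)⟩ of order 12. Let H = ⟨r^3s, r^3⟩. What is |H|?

|⟨r^3s⟩| = 2 and |⟨r^3⟩| = 2, so |H| is a multiple of lcm(2, 2) = 2 and divides |G| = 12.
Closing under the operation: H = {e, r^3, s, r^3s}, so |H| = 4.

4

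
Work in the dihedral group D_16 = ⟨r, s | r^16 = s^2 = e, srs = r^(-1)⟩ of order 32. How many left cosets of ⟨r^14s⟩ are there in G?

|⟨r^14s⟩| = 2 and |G| = 32.
By Lagrange, [G : H] = |G|/|H| = 32/2 = 16.

16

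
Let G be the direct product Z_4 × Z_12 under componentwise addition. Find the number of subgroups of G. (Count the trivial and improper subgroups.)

|G| = 48, so by Lagrange every subgroup order divides 48. Divisors: 1, 2, 3, 4, 6, 8, 12, 16, 24, 48.
Subgroups by order — order 1: 1; order 2: 3; order 3: 1; order 4: 7; order 6: 3; order 8: 3; order 12: 7; order 16: 1; order 24: 3; order 48: 1.
Total: 1 + 3 + 1 + 7 + 3 + 3 + 7 + 1 + 3 + 1 = 30.

30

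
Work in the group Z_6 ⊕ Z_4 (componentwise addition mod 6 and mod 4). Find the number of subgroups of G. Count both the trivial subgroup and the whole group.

|G| = 24, so by Lagrange every subgroup order divides 24. Divisors: 1, 2, 3, 4, 6, 8, 12, 24.
Subgroups by order — order 1: 1; order 2: 3; order 3: 1; order 4: 3; order 6: 3; order 8: 1; order 12: 3; order 24: 1.
Total: 1 + 3 + 1 + 3 + 3 + 1 + 3 + 1 = 16.

16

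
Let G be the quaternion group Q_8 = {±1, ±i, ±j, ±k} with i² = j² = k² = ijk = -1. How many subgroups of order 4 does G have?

3

|G| = 8 and 4 | 8, so subgroups of order 4 are possible by Lagrange.
The subgroups of order 4 are: {1, -1, i, -i}; {1, -1, j, -j}; {1, -1, k, -k}.
So G has 3 subgroups of order 4.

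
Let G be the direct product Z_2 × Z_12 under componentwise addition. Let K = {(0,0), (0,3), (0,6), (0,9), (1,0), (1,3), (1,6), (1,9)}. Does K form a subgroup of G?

|K| = 8 divides |G| = 24, consistent with Lagrange.
K contains the identity, every element's inverse is in K, and K is closed under +: it is a subgroup.

Yes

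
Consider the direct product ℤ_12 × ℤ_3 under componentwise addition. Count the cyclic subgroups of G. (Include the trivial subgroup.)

Each element a generates a cyclic subgroup ⟨a⟩; distinct elements may generate the same one (a cyclic group of order d has φ(d) generators).
Cyclic subgroups by order — order 1: 1; order 2: 1; order 3: 4; order 4: 1; order 6: 4; order 12: 4.
Total: 15.

15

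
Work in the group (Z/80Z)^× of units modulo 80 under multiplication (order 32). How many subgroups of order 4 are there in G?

|G| = 32 and 4 | 32, so subgroups of order 4 are possible by Lagrange.
The subgroups of order 4 are: {1, 11, 41, 51}; {1, 9, 13, 37}; {1, 17, 33, 49}; {1, 19, 41, 59}; … (19 in all).
So G has 19 subgroups of order 4.

19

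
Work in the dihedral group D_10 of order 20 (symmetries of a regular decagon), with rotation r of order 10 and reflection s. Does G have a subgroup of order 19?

No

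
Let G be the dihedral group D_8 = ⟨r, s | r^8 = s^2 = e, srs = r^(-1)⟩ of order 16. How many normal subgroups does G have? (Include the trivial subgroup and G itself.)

7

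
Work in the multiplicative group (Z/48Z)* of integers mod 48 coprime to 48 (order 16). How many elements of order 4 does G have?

8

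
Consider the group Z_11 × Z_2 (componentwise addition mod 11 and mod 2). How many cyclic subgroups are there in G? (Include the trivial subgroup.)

4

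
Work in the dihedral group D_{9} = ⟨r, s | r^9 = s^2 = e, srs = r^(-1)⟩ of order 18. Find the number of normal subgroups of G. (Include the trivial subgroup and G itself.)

4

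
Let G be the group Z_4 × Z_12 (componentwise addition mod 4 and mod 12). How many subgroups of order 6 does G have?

3

|G| = 48 and 6 | 48, so subgroups of order 6 are possible by Lagrange.
The subgroups of order 6 are: {(0,0), (0,2), (0,4), (0,6), (0,8), (0,10)}; {(0,0), (0,4), (0,8), (2,0), (2,4), (2,8)}; {(0,0), (0,4), (0,8), (2,2), (2,6), (2,10)}.
So G has 3 subgroups of order 6.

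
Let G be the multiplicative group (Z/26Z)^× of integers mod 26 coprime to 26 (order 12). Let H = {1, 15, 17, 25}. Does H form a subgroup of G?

17 ∈ H but its inverse 23 ∉ H, so H is not a subgroup.

No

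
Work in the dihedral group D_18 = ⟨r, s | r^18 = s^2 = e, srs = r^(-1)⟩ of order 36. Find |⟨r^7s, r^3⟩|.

|⟨r^7s⟩| = 2 and |⟨r^3⟩| = 6, so |H| is a multiple of lcm(2, 6) = 6 and divides |G| = 36.
Closing under the operation: H = {e, r^3, r^6, r^9, r^12, r^15, rs, r^4s, r^7s, r^10s, r^13s, r^16s}, so |H| = 12.

12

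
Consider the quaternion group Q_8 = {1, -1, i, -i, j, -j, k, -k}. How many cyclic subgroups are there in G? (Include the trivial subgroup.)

5

Group the elements of G by the cyclic subgroup they generate; each cyclic subgroup of order d accounts for φ(d) elements.
Cyclic subgroups by order — order 1: 1; order 2: 1; order 4: 3.
Total: 5.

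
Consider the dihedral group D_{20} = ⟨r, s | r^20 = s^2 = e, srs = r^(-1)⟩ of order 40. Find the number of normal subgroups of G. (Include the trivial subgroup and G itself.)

G has 48 subgroups. Checking conjugation-invariance by order — order 1: 1/1 normal; order 2: 1/21 normal; order 4: 1/11 normal; order 5: 1/1 normal; order 8: 0/5 normal; order 10: 1/5 normal; order 20: 3/3 normal; order 40: 1/1 normal.
Total normal subgroups: 9.

9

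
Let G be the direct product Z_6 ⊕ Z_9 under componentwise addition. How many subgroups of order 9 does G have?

4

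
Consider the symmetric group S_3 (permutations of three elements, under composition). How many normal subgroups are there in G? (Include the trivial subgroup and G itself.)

G has 6 subgroups. Checking conjugation-invariance by order — order 1: 1/1 normal; order 2: 0/3 normal; order 3: 1/1 normal; order 6: 1/1 normal.
Total normal subgroups: 3.

3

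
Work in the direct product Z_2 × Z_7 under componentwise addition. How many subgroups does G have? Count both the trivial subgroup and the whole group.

4

|G| = 14, so by Lagrange every subgroup order divides 14. Divisors: 1, 2, 7, 14.
Subgroups by order — order 1: 1; order 2: 1; order 7: 1; order 14: 1.
Total: 1 + 1 + 1 + 1 = 4.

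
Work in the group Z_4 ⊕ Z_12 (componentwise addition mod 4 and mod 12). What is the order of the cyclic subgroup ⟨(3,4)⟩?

12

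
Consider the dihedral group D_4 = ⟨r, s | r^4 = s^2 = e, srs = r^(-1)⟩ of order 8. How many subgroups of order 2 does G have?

5

|G| = 8 and 2 | 8, so subgroups of order 2 are possible by Lagrange.
The subgroups of order 2 are: {e, r^2}; {e, r^2s}; {e, r^3s}; {e, rs}; … (5 in all).
So G has 5 subgroups of order 2.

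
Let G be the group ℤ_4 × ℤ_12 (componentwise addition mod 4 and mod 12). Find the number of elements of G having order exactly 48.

An element (a,b) has order lcm(ord(a), ord(b)); count pairs with lcm equal to 48.
Enumerating gives 0 such elements.

0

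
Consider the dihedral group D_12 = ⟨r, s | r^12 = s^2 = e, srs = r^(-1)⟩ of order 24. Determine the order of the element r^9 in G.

4

Computing powers of r^9: the smallest k with (r^9)^k = e is k = 4.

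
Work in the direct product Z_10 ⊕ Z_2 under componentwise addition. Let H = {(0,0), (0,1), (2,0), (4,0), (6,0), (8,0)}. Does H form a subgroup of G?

No

|H| = 6 does not divide |G| = 20, so by Lagrange H is not a subgroup.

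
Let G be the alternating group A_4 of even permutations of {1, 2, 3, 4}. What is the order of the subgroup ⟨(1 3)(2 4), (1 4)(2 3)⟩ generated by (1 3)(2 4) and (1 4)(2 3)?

|⟨(1 3)(2 4)⟩| = 2 and |⟨(1 4)(2 3)⟩| = 2, so |H| is a multiple of lcm(2, 2) = 2 and divides |G| = 12.
Closing under the operation: H = {e, (1 2)(3 4), (1 3)(2 4), (1 4)(2 3)}, so |H| = 4.

4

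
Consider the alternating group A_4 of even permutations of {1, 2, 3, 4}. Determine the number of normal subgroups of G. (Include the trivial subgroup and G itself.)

3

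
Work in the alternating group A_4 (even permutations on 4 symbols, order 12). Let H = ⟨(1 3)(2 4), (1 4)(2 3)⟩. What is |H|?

4

|⟨(1 3)(2 4)⟩| = 2 and |⟨(1 4)(2 3)⟩| = 2, so |H| is a multiple of lcm(2, 2) = 2 and divides |G| = 12.
Closing under the operation: H = {e, (1 2)(3 4), (1 3)(2 4), (1 4)(2 3)}, so |H| = 4.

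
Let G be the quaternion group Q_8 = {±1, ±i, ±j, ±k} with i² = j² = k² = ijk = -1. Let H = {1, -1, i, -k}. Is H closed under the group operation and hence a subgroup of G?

No

-k ∈ H but its inverse k ∉ H, so H is not a subgroup.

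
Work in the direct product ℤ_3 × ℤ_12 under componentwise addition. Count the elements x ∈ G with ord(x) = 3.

An element (a,b) has order lcm(ord(a), ord(b)); count pairs with lcm equal to 3.
Enumerating gives 8 such elements.

8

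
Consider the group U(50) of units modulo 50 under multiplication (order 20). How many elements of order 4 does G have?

2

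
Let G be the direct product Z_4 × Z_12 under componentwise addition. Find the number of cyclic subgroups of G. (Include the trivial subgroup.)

20

Each element a generates a cyclic subgroup ⟨a⟩; distinct elements may generate the same one (a cyclic group of order d has φ(d) generators).
Cyclic subgroups by order — order 1: 1; order 2: 3; order 3: 1; order 4: 6; order 6: 3; order 12: 6.
Total: 20.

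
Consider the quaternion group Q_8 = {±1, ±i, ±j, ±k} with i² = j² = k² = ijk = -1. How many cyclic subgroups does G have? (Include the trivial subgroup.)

Each element a generates a cyclic subgroup ⟨a⟩; distinct elements may generate the same one (a cyclic group of order d has φ(d) generators).
Cyclic subgroups by order — order 1: 1; order 2: 1; order 4: 3.
Total: 5.

5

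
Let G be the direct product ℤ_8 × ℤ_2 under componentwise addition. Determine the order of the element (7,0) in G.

The order of (7,0) in Z_8 × Z_2 is lcm(ord(7) in Z_8, ord(0) in Z_2).
ord(7) = 8 and ord(0) = 1, so |⟨(7,0)⟩| = lcm(8, 1) = 8.

8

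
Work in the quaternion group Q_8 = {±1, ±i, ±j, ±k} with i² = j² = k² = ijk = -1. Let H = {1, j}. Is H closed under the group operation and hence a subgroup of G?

No

j ∈ H but its inverse -j ∉ H, so H is not a subgroup.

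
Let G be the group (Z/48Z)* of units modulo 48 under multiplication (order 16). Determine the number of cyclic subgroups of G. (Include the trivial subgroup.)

Group the elements of G by the cyclic subgroup they generate; each cyclic subgroup of order d accounts for φ(d) elements.
Cyclic subgroups by order — order 1: 1; order 2: 7; order 4: 4.
Total: 12.

12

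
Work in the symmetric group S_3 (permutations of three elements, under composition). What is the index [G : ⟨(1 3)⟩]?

|⟨(1 3)⟩| = 2 and |G| = 6.
By Lagrange, [G : H] = |G|/|H| = 6/2 = 3.

3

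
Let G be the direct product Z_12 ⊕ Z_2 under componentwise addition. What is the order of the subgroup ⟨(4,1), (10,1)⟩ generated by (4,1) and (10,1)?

12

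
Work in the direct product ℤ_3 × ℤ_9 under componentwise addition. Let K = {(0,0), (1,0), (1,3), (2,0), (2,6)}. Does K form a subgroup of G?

No

|K| = 5 does not divide |G| = 27, so by Lagrange K is not a subgroup.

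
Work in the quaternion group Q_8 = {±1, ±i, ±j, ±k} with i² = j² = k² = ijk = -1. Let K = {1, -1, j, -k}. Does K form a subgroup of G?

j ∈ K but its inverse -j ∉ K, so K is not a subgroup.

No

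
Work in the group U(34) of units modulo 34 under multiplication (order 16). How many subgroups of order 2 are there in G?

|G| = 16 and 2 | 16, so subgroups of order 2 are possible by Lagrange.
The subgroups of order 2 are: {1, 33}.
So G has 1 subgroup of order 2.

1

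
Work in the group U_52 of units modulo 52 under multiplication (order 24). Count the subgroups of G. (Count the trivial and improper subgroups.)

|G| = 24, so by Lagrange every subgroup order divides 24. Divisors: 1, 2, 3, 4, 6, 8, 12, 24.
Subgroups by order — order 1: 1; order 2: 3; order 3: 1; order 4: 3; order 6: 3; order 8: 1; order 12: 3; order 24: 1.
Total: 1 + 3 + 1 + 3 + 3 + 1 + 3 + 1 = 16.

16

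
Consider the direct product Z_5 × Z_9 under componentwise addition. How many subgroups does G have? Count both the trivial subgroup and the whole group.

|G| = 45, so by Lagrange every subgroup order divides 45. Divisors: 1, 3, 5, 9, 15, 45.
Subgroups by order — order 1: 1; order 3: 1; order 5: 1; order 9: 1; order 15: 1; order 45: 1.
Total: 1 + 1 + 1 + 1 + 1 + 1 = 6.

6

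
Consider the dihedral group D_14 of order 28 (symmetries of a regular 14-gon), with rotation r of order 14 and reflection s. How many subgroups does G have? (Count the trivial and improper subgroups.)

28

|G| = 28, so by Lagrange every subgroup order divides 28. Divisors: 1, 2, 4, 7, 14, 28.
Subgroups by order — order 1: 1; order 2: 15; order 4: 7; order 7: 1; order 14: 3; order 28: 1.
Total: 1 + 15 + 7 + 1 + 3 + 1 = 28.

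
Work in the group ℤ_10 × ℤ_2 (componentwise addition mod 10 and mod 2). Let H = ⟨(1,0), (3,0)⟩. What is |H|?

|⟨(1,0)⟩| = 10 and |⟨(3,0)⟩| = 10, so |H| is a multiple of lcm(10, 10) = 10 and divides |G| = 20.
Closing under the operation: H = {(0,0), (1,0), (2,0), (3,0), (4,0), (5,0), (6,0), (7,0), (8,0), (9,0)}, so |H| = 10.

10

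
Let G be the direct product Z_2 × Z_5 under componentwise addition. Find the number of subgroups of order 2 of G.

1

|G| = 10 and 2 | 10, so subgroups of order 2 are possible by Lagrange.
The subgroups of order 2 are: {(0,0), (1,0)}.
So G has 1 subgroup of order 2.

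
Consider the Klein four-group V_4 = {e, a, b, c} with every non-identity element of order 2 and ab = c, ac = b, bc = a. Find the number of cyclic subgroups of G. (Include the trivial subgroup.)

4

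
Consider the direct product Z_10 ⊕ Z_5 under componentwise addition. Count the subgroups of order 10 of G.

6

|G| = 50 and 10 | 50, so subgroups of order 10 are possible by Lagrange.
The subgroups of order 10 are: {(0,0), (0,1), (0,2), (0,3), (0,4), (5,0), (5,1), (5,2), (5,3), (5,4)}; {(0,0), (1,0), (2,0), (3,0), (4,0), (5,0), (6,0), (7,0), (8,0), (9,0)}; {(0,0), (1,1), (2,2), (3,3), (4,4), (5,0), (6,1), (7,2), (8,3), (9,4)}; {(0,0), (1,2), (2,4), (3,1), (4,3), (5,0), (6,2), (7,4), (8,1), (9,3)}; … (6 in all).
So G has 6 subgroups of order 10.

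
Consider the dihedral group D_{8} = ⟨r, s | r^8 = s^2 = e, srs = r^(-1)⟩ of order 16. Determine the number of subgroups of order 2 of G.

9

|G| = 16 and 2 | 16, so subgroups of order 2 are possible by Lagrange.
The subgroups of order 2 are: {e, r^2s}; {e, r^3s}; {e, r^4}; {e, r^4s}; … (9 in all).
So G has 9 subgroups of order 2.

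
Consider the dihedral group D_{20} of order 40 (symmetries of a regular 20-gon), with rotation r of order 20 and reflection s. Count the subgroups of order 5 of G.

1

|G| = 40 and 5 | 40, so subgroups of order 5 are possible by Lagrange.
The subgroups of order 5 are: {e, r^4, r^8, r^12, r^16}.
So G has 1 subgroup of order 5.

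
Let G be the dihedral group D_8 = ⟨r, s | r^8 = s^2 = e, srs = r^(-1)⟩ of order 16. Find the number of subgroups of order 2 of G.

9

|G| = 16 and 2 | 16, so subgroups of order 2 are possible by Lagrange.
The subgroups of order 2 are: {e, r^2s}; {e, r^3s}; {e, r^4}; {e, r^4s}; … (9 in all).
So G has 9 subgroups of order 2.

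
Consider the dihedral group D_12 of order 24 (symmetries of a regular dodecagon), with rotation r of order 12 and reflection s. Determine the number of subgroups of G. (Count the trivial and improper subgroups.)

|G| = 24, so by Lagrange every subgroup order divides 24. Divisors: 1, 2, 3, 4, 6, 8, 12, 24.
Subgroups by order — order 1: 1; order 2: 13; order 3: 1; order 4: 7; order 6: 5; order 8: 3; order 12: 3; order 24: 1.
Total: 1 + 13 + 1 + 7 + 5 + 3 + 3 + 1 = 34.

34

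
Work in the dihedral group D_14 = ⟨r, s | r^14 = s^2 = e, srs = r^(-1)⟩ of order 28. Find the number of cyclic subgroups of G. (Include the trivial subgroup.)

18

Each element a generates a cyclic subgroup ⟨a⟩; distinct elements may generate the same one (a cyclic group of order d has φ(d) generators).
Cyclic subgroups by order — order 1: 1; order 2: 15; order 7: 1; order 14: 1.
Total: 18.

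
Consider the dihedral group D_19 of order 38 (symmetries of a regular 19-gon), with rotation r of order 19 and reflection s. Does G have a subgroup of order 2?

2 | 38. A subgroup of order 2 is {e, r^10s}.

Yes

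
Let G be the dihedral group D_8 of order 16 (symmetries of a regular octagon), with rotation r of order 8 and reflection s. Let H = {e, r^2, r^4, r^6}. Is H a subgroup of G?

|H| = 4 divides |G| = 16, consistent with Lagrange.
H contains the identity, every element's inverse is in H, and H is closed under ·: it is a subgroup.
In fact H = ⟨r^6⟩.

Yes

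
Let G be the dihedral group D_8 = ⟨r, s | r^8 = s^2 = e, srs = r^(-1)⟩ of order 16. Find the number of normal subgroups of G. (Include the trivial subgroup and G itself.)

G has 19 subgroups. Checking conjugation-invariance by order — order 1: 1/1 normal; order 2: 1/9 normal; order 4: 1/5 normal; order 8: 3/3 normal; order 16: 1/1 normal.
Total normal subgroups: 7.

7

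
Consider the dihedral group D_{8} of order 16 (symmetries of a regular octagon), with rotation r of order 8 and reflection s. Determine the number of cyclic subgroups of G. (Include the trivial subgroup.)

Group the elements of G by the cyclic subgroup they generate; each cyclic subgroup of order d accounts for φ(d) elements.
Cyclic subgroups by order — order 1: 1; order 2: 9; order 4: 1; order 8: 1.
Total: 12.

12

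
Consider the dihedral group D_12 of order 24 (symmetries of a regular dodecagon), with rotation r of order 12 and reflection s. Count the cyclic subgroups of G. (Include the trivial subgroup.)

A cyclic subgroup of order d is generated by each of its φ(d) elements of order d, so the cyclic subgroups of order d number (#elements of order d)/φ(d).
Cyclic subgroups by order — order 1: 1; order 2: 13; order 3: 1; order 4: 1; order 6: 1; order 12: 1.
Total: 18.

18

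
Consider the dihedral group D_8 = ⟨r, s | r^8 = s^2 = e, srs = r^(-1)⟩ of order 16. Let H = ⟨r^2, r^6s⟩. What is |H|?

|⟨r^2⟩| = 4 and |⟨r^6s⟩| = 2, so |H| is a multiple of lcm(4, 2) = 4 and divides |G| = 16.
Closing under the operation: H = {e, r^2, r^4, r^6, s, r^2s, r^4s, r^6s}, so |H| = 8.

8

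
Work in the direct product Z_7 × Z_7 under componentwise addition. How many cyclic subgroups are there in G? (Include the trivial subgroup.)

9

A cyclic subgroup of order d is generated by each of its φ(d) elements of order d, so the cyclic subgroups of order d number (#elements of order d)/φ(d).
Cyclic subgroups by order — order 1: 1; order 7: 8.
Total: 9.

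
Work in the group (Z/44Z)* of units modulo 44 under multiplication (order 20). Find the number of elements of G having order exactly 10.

Enumerating element orders in G gives 12 elements of order 10.

12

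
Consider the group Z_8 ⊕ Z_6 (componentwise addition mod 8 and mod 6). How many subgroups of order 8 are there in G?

3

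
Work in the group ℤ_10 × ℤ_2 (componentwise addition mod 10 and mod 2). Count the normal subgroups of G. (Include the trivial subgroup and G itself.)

G is abelian, so every subgroup is normal.
G has 10 subgroups in total, hence 10 normal subgroups.

10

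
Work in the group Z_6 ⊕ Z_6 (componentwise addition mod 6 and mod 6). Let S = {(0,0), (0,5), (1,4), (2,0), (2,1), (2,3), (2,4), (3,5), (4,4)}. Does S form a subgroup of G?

No

(4,4) ∈ S but its inverse (2,2) ∉ S, so S is not a subgroup.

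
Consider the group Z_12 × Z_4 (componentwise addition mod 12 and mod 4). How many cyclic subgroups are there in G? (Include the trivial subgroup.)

20

A cyclic subgroup of order d is generated by each of its φ(d) elements of order d, so the cyclic subgroups of order d number (#elements of order d)/φ(d).
Cyclic subgroups by order — order 1: 1; order 2: 3; order 3: 1; order 4: 6; order 6: 3; order 12: 6.
Total: 20.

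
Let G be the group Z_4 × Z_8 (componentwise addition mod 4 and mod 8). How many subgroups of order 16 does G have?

3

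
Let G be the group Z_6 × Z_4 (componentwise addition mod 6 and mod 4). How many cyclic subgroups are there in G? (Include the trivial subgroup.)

Group the elements of G by the cyclic subgroup they generate; each cyclic subgroup of order d accounts for φ(d) elements.
Cyclic subgroups by order — order 1: 1; order 2: 3; order 3: 1; order 4: 2; order 6: 3; order 12: 2.
Total: 12.

12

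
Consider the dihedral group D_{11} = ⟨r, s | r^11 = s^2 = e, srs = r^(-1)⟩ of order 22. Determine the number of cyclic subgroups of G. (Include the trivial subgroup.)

13

Each element a generates a cyclic subgroup ⟨a⟩; distinct elements may generate the same one (a cyclic group of order d has φ(d) generators).
Cyclic subgroups by order — order 1: 1; order 2: 11; order 11: 1.
Total: 13.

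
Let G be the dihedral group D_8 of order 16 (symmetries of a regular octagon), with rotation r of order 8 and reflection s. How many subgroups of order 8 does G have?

|G| = 16 and 8 | 16, so subgroups of order 8 are possible by Lagrange.
The subgroups of order 8 are: {e, r, r^2, r^3, r^4, r^5, r^6, r^7}; {e, r^2, r^4, r^6, s, r^2s, r^4s, r^6s}; {e, r^2, r^4, r^6, rs, r^3s, r^5s, r^7s}.
So G has 3 subgroups of order 8.

3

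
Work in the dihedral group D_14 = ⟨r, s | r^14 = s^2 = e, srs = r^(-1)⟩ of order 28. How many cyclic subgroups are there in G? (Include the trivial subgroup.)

18

Each element a generates a cyclic subgroup ⟨a⟩; distinct elements may generate the same one (a cyclic group of order d has φ(d) generators).
Cyclic subgroups by order — order 1: 1; order 2: 15; order 7: 1; order 14: 1.
Total: 18.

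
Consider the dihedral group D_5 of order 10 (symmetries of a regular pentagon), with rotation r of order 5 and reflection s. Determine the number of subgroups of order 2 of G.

5

|G| = 10 and 2 | 10, so subgroups of order 2 are possible by Lagrange.
The subgroups of order 2 are: {e, r^2s}; {e, r^3s}; {e, r^4s}; {e, rs}; … (5 in all).
So G has 5 subgroups of order 2.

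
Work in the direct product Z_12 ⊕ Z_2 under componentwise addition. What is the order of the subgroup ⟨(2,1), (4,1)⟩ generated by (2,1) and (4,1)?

12

|⟨(2,1)⟩| = 6 and |⟨(4,1)⟩| = 6, so |H| is a multiple of lcm(6, 6) = 6 and divides |G| = 24.
Closing under the operation: H = {(0,0), (0,1), (2,0), (2,1), (4,0), (4,1), (6,0), (6,1), (8,0), (8,1), (10,0), (10,1)}, so |H| = 12.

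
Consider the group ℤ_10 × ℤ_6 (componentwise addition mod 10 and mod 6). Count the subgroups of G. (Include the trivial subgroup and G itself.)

|G| = 60, so by Lagrange every subgroup order divides 60. Divisors: 1, 2, 3, 4, 5, 6, 10, 12, 15, 20, 30, 60.
Subgroups by order — order 1: 1; order 2: 3; order 3: 1; order 4: 1; order 5: 1; order 6: 3; order 10: 3; order 12: 1; order 15: 1; order 20: 1; order 30: 3; order 60: 1.
Total: 1 + 3 + 1 + 1 + 1 + 3 + 3 + 1 + 1 + 1 + 3 + 1 = 20.

20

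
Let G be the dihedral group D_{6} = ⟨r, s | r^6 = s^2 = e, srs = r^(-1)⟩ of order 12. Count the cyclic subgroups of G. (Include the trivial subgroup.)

A cyclic subgroup of order d is generated by each of its φ(d) elements of order d, so the cyclic subgroups of order d number (#elements of order d)/φ(d).
Cyclic subgroups by order — order 1: 1; order 2: 7; order 3: 1; order 6: 1.
Total: 10.

10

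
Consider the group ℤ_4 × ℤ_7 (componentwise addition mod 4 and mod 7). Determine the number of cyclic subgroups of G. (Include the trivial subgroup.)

6

A cyclic subgroup of order d is generated by each of its φ(d) elements of order d, so the cyclic subgroups of order d number (#elements of order d)/φ(d).
Cyclic subgroups by order — order 1: 1; order 2: 1; order 4: 1; order 7: 1; order 14: 1; order 28: 1.
Total: 6.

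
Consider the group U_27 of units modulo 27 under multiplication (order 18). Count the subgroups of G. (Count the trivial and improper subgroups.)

6

|G| = 18, so by Lagrange every subgroup order divides 18. Divisors: 1, 2, 3, 6, 9, 18.
Subgroups by order — order 1: 1; order 2: 1; order 3: 1; order 6: 1; order 9: 1; order 18: 1.
Total: 1 + 1 + 1 + 1 + 1 + 1 = 6.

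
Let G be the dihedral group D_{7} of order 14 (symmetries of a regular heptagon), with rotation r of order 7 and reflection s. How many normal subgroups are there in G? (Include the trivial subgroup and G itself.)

3

G has 10 subgroups. Checking conjugation-invariance by order — order 1: 1/1 normal; order 2: 0/7 normal; order 7: 1/1 normal; order 14: 1/1 normal.
Total normal subgroups: 3.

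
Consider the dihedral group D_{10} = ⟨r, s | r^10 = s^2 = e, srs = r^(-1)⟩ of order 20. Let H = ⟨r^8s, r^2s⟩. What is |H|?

|⟨r^8s⟩| = 2 and |⟨r^2s⟩| = 2, so |H| is a multiple of lcm(2, 2) = 2 and divides |G| = 20.
Closing under the operation: H = {e, r^2, r^4, r^6, r^8, s, r^2s, r^4s, r^6s, r^8s}, so |H| = 10.

10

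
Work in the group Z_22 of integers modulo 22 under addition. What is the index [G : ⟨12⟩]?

|⟨12⟩| = 11 and |G| = 22.
By Lagrange, [G : H] = |G|/|H| = 22/11 = 2.

2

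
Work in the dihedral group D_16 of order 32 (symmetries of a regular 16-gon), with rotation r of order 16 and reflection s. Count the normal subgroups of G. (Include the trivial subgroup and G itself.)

G has 36 subgroups. Checking conjugation-invariance by order — order 1: 1/1 normal; order 2: 1/17 normal; order 4: 1/9 normal; order 8: 1/5 normal; order 16: 3/3 normal; order 32: 1/1 normal.
Total normal subgroups: 8.

8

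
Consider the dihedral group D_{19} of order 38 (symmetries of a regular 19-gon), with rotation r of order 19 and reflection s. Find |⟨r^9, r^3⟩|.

|⟨r^9⟩| = 19 and |⟨r^3⟩| = 19, so |H| is a multiple of lcm(19, 19) = 19 and divides |G| = 38.
Closing under the operation: H = {e, r, r^2, r^3, r^4, r^5, r^6, r^7, r^8, r^9, r^10, r^11, r^12, r^13, r^14, r^15, r^16, r^17, r^18}, so |H| = 19.

19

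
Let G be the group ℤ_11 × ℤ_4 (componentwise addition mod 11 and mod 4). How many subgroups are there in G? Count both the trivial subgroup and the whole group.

|G| = 44, so by Lagrange every subgroup order divides 44. Divisors: 1, 2, 4, 11, 22, 44.
Subgroups by order — order 1: 1; order 2: 1; order 4: 1; order 11: 1; order 22: 1; order 44: 1.
Total: 1 + 1 + 1 + 1 + 1 + 1 = 6.

6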